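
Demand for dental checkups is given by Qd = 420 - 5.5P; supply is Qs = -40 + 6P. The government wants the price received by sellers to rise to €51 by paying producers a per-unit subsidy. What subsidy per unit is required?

Required subsidy s = €23 per unit

At a seller price of 51, quantity supplied is -40 + 6·51 = 266.
Buyers absorb 266 only when they pay Pb with 420 − 5.5·Pb = 266, i.e. Pb = 28.
s = Ps − Pb = 51 − 28 = 23.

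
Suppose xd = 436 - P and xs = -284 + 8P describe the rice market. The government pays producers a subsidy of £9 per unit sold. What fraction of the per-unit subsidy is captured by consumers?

Consumer share = 8/9

Pre-subsidy: 436 - P = -284 + 8P gives P* = 80, x* = 356.
With the subsidy, sellers receive Ps = Pb + 9 for each unit, where Pb is the price buyers pay.
Supply in terms of Pb becomes xs = -284 + 8(Pb + 9) = -212 + 8Pb. Setting this equal to demand: 436 - Pb = -212 + 8Pb, so Pb = 72.
Sellers receive Ps = 72 + 9 = 81; x' = 436 − 1·72 = 364.
Buyers' price falls by P* − Pb = 80 − 72 = 8; sellers' price rises by Ps − P* = 81 − 80 = 1.
So consumers capture 8/9 = 8/9 of each unit of subsidy.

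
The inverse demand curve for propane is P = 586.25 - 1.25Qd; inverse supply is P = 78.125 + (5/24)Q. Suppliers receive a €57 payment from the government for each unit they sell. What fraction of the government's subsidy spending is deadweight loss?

Pre-subsidy: 586.25 - 1.25Q = 78.125 + (5/24)Q gives Q* = 2439/7 and P* = 1055/7.
With the subsidy, sellers receive Ps = Pb + 57 for each unit, where Pb is the price buyers pay.
On the curves, Pb = 586.25 - 1.25Q and Ps = 78.125 + (5/24)Q; the wedge Ps − Pb = 57 gives 78.125 + (5/24)Q − (586.25 - 1.25Q) = 57, so Q' = 13563/35.
Then Pb = 586.25 − 1.25·(13563/35) = 713/7 and Ps = 78.125 + (5/24)·(13563/35) = 1112/7.
ΔCS = ½(2439/7 + 13563/35)(1055/7 − 713/7) = 4404618/245; ΔPS = ½(2439/7 + 13563/35)(1112/7 − 1055/7) = 734103/245.
Government spending = 57 × 13563/35 = 773091/35.
DWL = ½ × 57 × (13563/35 − 2439/7) = 38988/35; fraction = (38988/35) / (773091/35) = 76/1507.

DWL / government spending = 76/1507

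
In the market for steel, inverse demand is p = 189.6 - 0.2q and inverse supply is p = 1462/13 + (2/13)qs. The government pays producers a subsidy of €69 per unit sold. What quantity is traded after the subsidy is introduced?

Pre-subsidy: 189.6 - 0.2q = 1462/13 + (2/13)q gives q* = 218 and p* = 146.
With the subsidy, sellers receive ps = pb + 69 for each unit, where pb is the price buyers pay.
On the curves, pb = 189.6 - 0.2q and ps = 1462/13 + (2/13)q; the wedge ps − pb = 69 gives 1462/13 + (2/13)q − (189.6 - 0.2q) = 69, so q' = 413.
Then pb = 189.6 − 0.2·413 = 107 and ps = 1462/13 + (2/13)·413 = 176.

q' = 413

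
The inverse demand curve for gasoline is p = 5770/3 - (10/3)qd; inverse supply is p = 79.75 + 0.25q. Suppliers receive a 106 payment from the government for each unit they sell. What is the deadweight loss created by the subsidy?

Deadweight loss = 67416/43

Pre-subsidy: 5770/3 - (10/3)q = 79.75 + 0.25q gives q* = 22123/43 and p* = 8960/43.
With the subsidy, sellers receive ps = pb + 106 for each unit, where pb is the price buyers pay.
On the curves, pb = 5770/3 - (10/3)q and ps = 79.75 + 0.25q; the wedge ps − pb = 106 gives 79.75 + 0.25q − (5770/3 - (10/3)q) = 106, so q' = 23395/43.
Then pb = 5770/3 − (10/3)·(23395/43) = 4720/43 and ps = 79.75 + 0.25·(23395/43) = 9278/43.
The subsidy expands output by 23395/43 − 22123/43 = 1272/43 past the efficient level; on those units the gap between marginal cost and willingness to pay runs from 0 up to 106.
DWL = ½ × 106 × 1272/43 = 67416/43.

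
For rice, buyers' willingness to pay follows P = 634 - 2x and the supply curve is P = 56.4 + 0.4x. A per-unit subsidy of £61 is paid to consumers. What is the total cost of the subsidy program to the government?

Government cost = 194773/12

Pre-subsidy: 634 - 2x = 56.4 + 0.4x gives x* = 722/3 and P* = 458/3.
With the rebate, buyers effectively pay Pb = Ps − 61, where Ps is the price sellers receive.
On the curves, Pb = 634 - 2x and Ps = 56.4 + 0.4x; the wedge Ps − Pb = 61 gives 56.4 + 0.4x − (634 - 2x) = 61, so x' = 3193/12.
Then Pb = 634 − 2·(3193/12) = 611/6 and Ps = 56.4 + 0.4·(3193/12) = 977/6.
Government outlay = subsidy × quantity = 61 × 3193/12 = 194773/12.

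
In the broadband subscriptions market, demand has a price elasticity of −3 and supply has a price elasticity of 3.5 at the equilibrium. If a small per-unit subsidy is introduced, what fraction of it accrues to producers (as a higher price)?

Producer share = 6/13

For a small subsidy around the equilibrium, the benefit split depends on the relative slopes, which at a point are proportional to the elasticities.
Buyer share = εs/(εs + |εd|) = 3.5/(3.5 + 3) = 7/13; seller share = |εd|/(εs + |εd|) = 6/13.
So producers capture 6/13 of the subsidy.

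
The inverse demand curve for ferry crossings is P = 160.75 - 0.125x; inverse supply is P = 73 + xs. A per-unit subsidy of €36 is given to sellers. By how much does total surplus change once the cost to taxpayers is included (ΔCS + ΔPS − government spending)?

Pre-subsidy: 160.75 - 0.125x = 73 + x gives x* = 78 and P* = 151.
With the subsidy, sellers receive Ps = Pb + 36 for each unit, where Pb is the price buyers pay.
On the curves, Pb = 160.75 - 0.125x and Ps = 73 + x; the wedge Ps − Pb = 36 gives 73 + x − (160.75 - 0.125x) = 36, so x' = 110.
Then Pb = 160.75 − 0.125·110 = 147 and Ps = 73 + 1·110 = 183.
ΔCS = ½(78 + 110)(151 − 147) = 376; ΔPS = ½(78 + 110)(183 − 151) = 3008.
Government spending = 36 × 110 = 3960.
Net change = 376 + 3008 − 3960 = -576. The loss equals the DWL triangle ½·36·32.

Net change in total surplus = -€576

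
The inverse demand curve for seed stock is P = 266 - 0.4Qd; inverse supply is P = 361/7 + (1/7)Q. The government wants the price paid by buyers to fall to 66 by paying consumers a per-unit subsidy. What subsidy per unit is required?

Required subsidy s = 57 per unit

At a buyer price of 66, quantity demanded is 665 − 2.5·66 = 500.
Sellers supply 500 only when they receive Ps = 361/7 + (1/7)·500 = 123.
s = Ps − Pb = 123 − 66 = 57.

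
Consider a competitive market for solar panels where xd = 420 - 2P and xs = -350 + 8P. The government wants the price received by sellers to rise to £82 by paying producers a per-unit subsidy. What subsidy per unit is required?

Required subsidy s = £25 per unit

At a seller price of 82, quantity supplied is -350 + 8·82 = 306.
Buyers absorb 306 only when they pay Pb with 420 − 2·Pb = 306, i.e. Pb = 57.
s = Ps − Pb = 82 − 57 = 25.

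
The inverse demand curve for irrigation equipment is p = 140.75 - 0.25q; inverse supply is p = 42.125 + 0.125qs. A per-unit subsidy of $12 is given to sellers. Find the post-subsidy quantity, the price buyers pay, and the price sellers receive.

Pre-subsidy: 140.75 - 0.25q = 42.125 + 0.125q gives q* = 263 and p* = 75.
With the subsidy, sellers receive ps = pb + 12 for each unit, where pb is the price buyers pay.
On the curves, pb = 140.75 - 0.25q and ps = 42.125 + 0.125q; the wedge ps − pb = 12 gives 42.125 + 0.125q − (140.75 - 0.25q) = 12, so q' = 295.
Then pb = 140.75 − 0.25·295 = 67 and ps = 42.125 + 0.125·295 = 79.

q' = 295; buyers pay $67; sellers receive $79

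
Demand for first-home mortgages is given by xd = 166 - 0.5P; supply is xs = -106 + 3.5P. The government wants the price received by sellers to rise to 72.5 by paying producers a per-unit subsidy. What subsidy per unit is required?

At a seller price of 72.5, quantity supplied is -106 + 3.5·72.5 = 147.75.
Buyers absorb 147.75 only when they pay Pb with 166 − 0.5·Pb = 147.75, i.e. Pb = 36.5.
s = Ps − Pb = 72.5 − 36.5 = 36.

Required subsidy s = 36 per unit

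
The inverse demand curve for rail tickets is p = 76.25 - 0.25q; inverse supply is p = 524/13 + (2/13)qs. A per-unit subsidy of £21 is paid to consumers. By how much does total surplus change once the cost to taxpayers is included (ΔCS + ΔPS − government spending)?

Pre-subsidy: 76.25 - 0.25q = 524/13 + (2/13)q gives q* = 89 and p* = 54.
With the rebate, buyers effectively pay pb = ps − 21, where ps is the price sellers receive.
On the curves, pb = 76.25 - 0.25q and ps = 524/13 + (2/13)q; the wedge ps − pb = 21 gives 524/13 + (2/13)q − (76.25 - 0.25q) = 21, so q' = 141.
Then pb = 76.25 − 0.25·141 = 41 and ps = 524/13 + (2/13)·141 = 62.
ΔCS = ½(89 + 141)(54 − 41) = 1495; ΔPS = ½(89 + 141)(62 − 54) = 920.
Government spending = 21 × 141 = 2961.
Net change = 1495 + 920 − 2961 = -546. The loss equals the DWL triangle ½·21·52.

Net change in total surplus = -£546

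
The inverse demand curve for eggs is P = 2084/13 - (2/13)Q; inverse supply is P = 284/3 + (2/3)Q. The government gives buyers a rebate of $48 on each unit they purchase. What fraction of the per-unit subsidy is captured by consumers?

Consumer share = 0.1875

Pre-subsidy: 2084/13 - (2/13)Q = 284/3 + (2/3)Q gives Q* = 80 and P* = 148.
With the rebate, buyers effectively pay Pb = Ps − 48, where Ps is the price sellers receive.
On the curves, Pb = 2084/13 - (2/13)Q and Ps = 284/3 + (2/3)Q; the wedge Ps − Pb = 48 gives 284/3 + (2/3)Q − (2084/13 - (2/13)Q) = 48, so Q' = 138.5.
Then Pb = 2084/13 − (2/13)·138.5 = 139 and Ps = 284/3 + (2/3)·138.5 = 187.
Buyers' price falls by P* − Pb = 148 − 139 = 9; sellers' price rises by Ps − P* = 187 − 148 = 39.
So consumers capture 9/48 = 0.1875 of each unit of subsidy.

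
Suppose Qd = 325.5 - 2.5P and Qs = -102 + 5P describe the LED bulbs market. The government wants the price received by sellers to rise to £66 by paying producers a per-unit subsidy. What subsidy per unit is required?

At a seller price of 66, quantity supplied is -102 + 5·66 = 228.
Buyers absorb 228 only when they pay Pb with 325.5 − 2.5·Pb = 228, i.e. Pb = 39.
s = Ps − Pb = 66 − 39 = 27.

Required subsidy s = £27 per unit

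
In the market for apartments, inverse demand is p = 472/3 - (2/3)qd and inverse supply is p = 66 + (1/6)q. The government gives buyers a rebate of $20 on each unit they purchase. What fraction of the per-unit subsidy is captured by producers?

Pre-subsidy: 472/3 - (2/3)q = 66 + (1/6)q gives q* = 109.6 and p* = 1264/15.
With the rebate, buyers effectively pay pb = ps − 20, where ps is the price sellers receive.
On the curves, pb = 472/3 - (2/3)q and ps = 66 + (1/6)q; the wedge ps − pb = 20 gives 66 + (1/6)q − (472/3 - (2/3)q) = 20, so q' = 133.6.
Then pb = 472/3 − (2/3)·133.6 = 1024/15 and ps = 66 + (1/6)·133.6 = 1324/15.
Buyers' price falls by p* − pb = 1264/15 − 1024/15 = 16; sellers' price rises by ps − p* = 1324/15 − 1264/15 = 4.
So producers capture 4/20 = 0.2 of each unit of subsidy.

Producer share = 0.2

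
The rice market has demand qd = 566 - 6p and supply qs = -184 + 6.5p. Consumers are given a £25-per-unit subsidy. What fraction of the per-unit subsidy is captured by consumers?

Consumer share = 0.52

Pre-subsidy: 566 - 6p = -184 + 6.5p gives p* = 60, q* = 206.
With the rebate, buyers effectively pay pb = ps − 25, where ps is the price sellers receive.
Demand in terms of ps becomes qd = 566 − 6(ps − 25) = 716 - 6ps. Setting this equal to supply: 716 - 6ps = -184 + 6.5ps, so ps = 72.
Buyers pay pb = 72 − 25 = 47; q' = -184 + 6.5·72 = 284.
Buyers' price falls by p* − pb = 60 − 47 = 13; sellers' price rises by ps − p* = 72 − 60 = 12.
So consumers capture 13/25 = 0.52 of each unit of subsidy.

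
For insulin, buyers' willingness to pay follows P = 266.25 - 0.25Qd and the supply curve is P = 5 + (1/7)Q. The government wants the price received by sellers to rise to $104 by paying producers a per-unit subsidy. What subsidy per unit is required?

At a seller price of 104, quantity supplied is -35 + 7·104 = 693.
Buyers absorb 693 only when they pay Pb = 266.25 − 0.25·693 = 93.
s = Ps − Pb = 104 − 93 = 11.

Required subsidy s = $11 per unit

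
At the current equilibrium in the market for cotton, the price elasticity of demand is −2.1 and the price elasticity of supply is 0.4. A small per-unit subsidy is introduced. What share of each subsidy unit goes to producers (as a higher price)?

For a small subsidy around the equilibrium, the benefit split depends on the relative slopes, which at a point are proportional to the elasticities.
Buyer share = εs/(εs + |εd|) = 0.4/(0.4 + 2.1) = 0.16; seller share = |εd|/(εs + |εd|) = 0.84.
So producers capture 0.84 of the subsidy.

Producer share = 0.84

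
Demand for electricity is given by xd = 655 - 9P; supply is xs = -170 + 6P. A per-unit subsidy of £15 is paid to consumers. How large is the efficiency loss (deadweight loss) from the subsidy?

Deadweight loss = £405

Pre-subsidy: 655 - 9P = -170 + 6P gives P* = 55, x* = 160.
With the rebate, buyers effectively pay Pb = Ps − 15, where Ps is the price sellers receive.
Demand in terms of Ps becomes xd = 655 − 9(Ps − 15) = 790 - 9Ps. Setting this equal to supply: 790 - 9Ps = -170 + 6Ps, so Ps = 64.
Buyers pay Pb = 64 − 15 = 49; x' = -170 + 6·64 = 214.
The subsidy expands output by 214 − 160 = 54 past the efficient level; on those units the gap between marginal cost and willingness to pay runs from 0 up to 15.
DWL = ½ × 15 × 54 = 405.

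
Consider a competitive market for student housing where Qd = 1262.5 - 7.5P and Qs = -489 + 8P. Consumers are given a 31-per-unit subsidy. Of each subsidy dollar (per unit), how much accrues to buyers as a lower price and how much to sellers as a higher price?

Pre-subsidy: 1262.5 - 7.5P = -489 + 8P gives P* = 113, Q* = 415.
With the rebate, buyers effectively pay Pb = Ps − 31, where Ps is the price sellers receive.
Demand in terms of Ps becomes Qd = 1262.5 − 7.5(Ps − 31) = 1495 - 7.5Ps. Setting this equal to supply: 1495 - 7.5Ps = -489 + 8Ps, so Ps = 128.
Buyers pay Pb = 128 − 31 = 97; Q' = -489 + 8·128 = 535.
Buyers' price falls by P* − Pb = 113 − 97 = 16; sellers' price rises by Ps − P* = 128 − 113 = 15.

Buyers gain 16 per unit; sellers gain 15 per unit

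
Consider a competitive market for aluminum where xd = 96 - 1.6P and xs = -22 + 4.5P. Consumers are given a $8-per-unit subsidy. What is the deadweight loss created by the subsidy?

Deadweight loss = 2304/61

Pre-subsidy: 96 - 1.6P = -22 + 4.5P gives P* = 1180/61, x* = 3968/61.
With the rebate, buyers effectively pay Pb = Ps − 8, where Ps is the price sellers receive.
Demand in terms of Ps becomes xd = 96 − 1.6(Ps − 8) = 108.8 - 1.6Ps. Setting this equal to supply: 108.8 - 1.6Ps = -22 + 4.5Ps, so Ps = 1308/61.
Buyers pay Pb = 1308/61 − 8 = 820/61; x' = -22 + 4.5·(1308/61) = 4544/61.
The subsidy expands output by 4544/61 − 3968/61 = 576/61 past the efficient level; on those units the gap between marginal cost and willingness to pay runs from 0 up to 8.
DWL = ½ × 8 × 576/61 = 2304/61.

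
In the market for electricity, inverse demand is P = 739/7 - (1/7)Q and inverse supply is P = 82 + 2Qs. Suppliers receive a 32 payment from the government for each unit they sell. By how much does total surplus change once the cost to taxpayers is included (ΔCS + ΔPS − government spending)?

Pre-subsidy: 739/7 - (1/7)Q = 82 + 2Q gives Q* = 11 and P* = 104.
With the subsidy, sellers receive Ps = Pb + 32 for each unit, where Pb is the price buyers pay.
On the curves, Pb = 739/7 - (1/7)Q and Ps = 82 + 2Q; the wedge Ps − Pb = 32 gives 82 + 2Q − (739/7 - (1/7)Q) = 32, so Q' = 389/15.
Then Pb = 739/7 − (1/7)·(389/15) = 1528/15 and Ps = 82 + 2·(389/15) = 2008/15.
ΔCS = ½(11 + 389/15)(104 − 1528/15) = 8864/225; ΔPS = ½(11 + 389/15)(2008/15 − 104) = 124096/225.
Government spending = 32 × 389/15 = 12448/15.
Net change = 8864/225 + 124096/225 − 12448/15 = -3584/15. The loss equals the DWL triangle ½·32·224/15.

Net change in total surplus = -3584/15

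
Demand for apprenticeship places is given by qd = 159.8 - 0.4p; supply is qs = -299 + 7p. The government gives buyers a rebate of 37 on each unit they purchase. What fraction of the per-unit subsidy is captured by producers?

Pre-subsidy: 159.8 - 0.4p = -299 + 7p gives p* = 62, q* = 135.
With the rebate, buyers effectively pay pb = ps − 37, where ps is the price sellers receive.
Demand in terms of ps becomes qd = 159.8 − 0.4(ps − 37) = 174.6 - 0.4ps. Setting this equal to supply: 174.6 - 0.4ps = -299 + 7ps, so ps = 64.
Buyers pay pb = 64 − 37 = 27; q' = -299 + 7·64 = 149.
Buyers' price falls by p* − pb = 62 − 27 = 35; sellers' price rises by ps − p* = 64 − 62 = 2.
So producers capture 2/37 = 2/37 of each unit of subsidy.

Producer share = 2/37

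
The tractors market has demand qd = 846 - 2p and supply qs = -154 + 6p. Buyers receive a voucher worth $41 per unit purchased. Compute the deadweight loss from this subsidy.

Pre-subsidy: 846 - 2p = -154 + 6p gives p* = 125, q* = 596.
With the rebate, buyers effectively pay pb = ps − 41, where ps is the price sellers receive.
Demand in terms of ps becomes qd = 846 − 2(ps − 41) = 928 - 2ps. Setting this equal to supply: 928 - 2ps = -154 + 6ps, so ps = 135.25.
Buyers pay pb = 135.25 − 41 = 94.25; q' = -154 + 6·135.25 = 657.5.
The subsidy expands output by 657.5 − 596 = 61.5 past the efficient level; on those units the gap between marginal cost and willingness to pay runs from 0 up to 41.
DWL = ½ × 41 × 61.5 = 1260.75.

Deadweight loss = $1260.75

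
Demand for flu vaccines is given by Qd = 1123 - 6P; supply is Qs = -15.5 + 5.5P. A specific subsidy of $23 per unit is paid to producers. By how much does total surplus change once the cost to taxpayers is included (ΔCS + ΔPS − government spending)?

Net change in total surplus = -$759

Pre-subsidy: 1123 - 6P = -15.5 + 5.5P gives P* = 99, Q* = 529.
With the subsidy, sellers receive Ps = Pb + 23 for each unit, where Pb is the price buyers pay.
Supply in terms of Pb becomes Qs = -15.5 + 5.5(Pb + 23) = 111 + 5.5Pb. Setting this equal to demand: 1123 - 6Pb = 111 + 5.5Pb, so Pb = 88.
Sellers receive Ps = 88 + 23 = 111; Q' = 1123 − 6·88 = 595.
ΔCS = ½(529 + 595)(99 − 88) = 6182; ΔPS = ½(529 + 595)(111 − 99) = 6744.
Government spending = 23 × 595 = 13685.
Net change = 6182 + 6744 − 13685 = -759. The loss equals the DWL triangle ½·23·66.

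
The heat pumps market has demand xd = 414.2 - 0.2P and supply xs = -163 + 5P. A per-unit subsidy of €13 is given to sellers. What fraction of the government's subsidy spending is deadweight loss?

DWL / government spending = 5/1578

Pre-subsidy: 414.2 - 0.2P = -163 + 5P gives P* = 111, x* = 392.
With the subsidy, sellers receive Ps = Pb + 13 for each unit, where Pb is the price buyers pay.
Supply in terms of Pb becomes xs = -163 + 5(Pb + 13) = -98 + 5Pb. Setting this equal to demand: 414.2 - 0.2Pb = -98 + 5Pb, so Pb = 98.5.
Sellers receive Ps = 98.5 + 13 = 111.5; x' = 414.2 − 0.2·98.5 = 394.5.
ΔCS = ½(392 + 394.5)(111 − 98.5) = 4915.625; ΔPS = ½(392 + 394.5)(111.5 − 111) = 196.625.
Government spending = 13 × 394.5 = 5128.5.
DWL = ½ × 13 × (394.5 − 392) = 16.25; fraction = 16.25 / 5128.5 = 5/1578.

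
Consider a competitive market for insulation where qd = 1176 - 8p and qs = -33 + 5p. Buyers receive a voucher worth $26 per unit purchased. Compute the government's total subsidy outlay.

Pre-subsidy: 1176 - 8p = -33 + 5p gives p* = 93, q* = 432.
With the rebate, buyers effectively pay pb = ps − 26, where ps is the price sellers receive.
Demand in terms of ps becomes qd = 1176 − 8(ps − 26) = 1384 - 8ps. Setting this equal to supply: 1384 - 8ps = -33 + 5ps, so ps = 109.
Buyers pay pb = 109 − 26 = 83; q' = -33 + 5·109 = 512.
Government outlay = subsidy × quantity = 26 × 512 = 13312.

Government cost = $13312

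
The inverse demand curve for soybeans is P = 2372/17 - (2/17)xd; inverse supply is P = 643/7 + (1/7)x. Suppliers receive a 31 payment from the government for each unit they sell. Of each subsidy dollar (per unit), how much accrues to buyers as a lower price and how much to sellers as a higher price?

Buyers gain 14 per unit; sellers gain 17 per unit

Pre-subsidy: 2372/17 - (2/17)x = 643/7 + (1/7)x gives x* = 183 and P* = 118.
With the subsidy, sellers receive Ps = Pb + 31 for each unit, where Pb is the price buyers pay.
On the curves, Pb = 2372/17 - (2/17)x and Ps = 643/7 + (1/7)x; the wedge Ps − Pb = 31 gives 643/7 + (1/7)x − (2372/17 - (2/17)x) = 31, so x' = 302.
Then Pb = 2372/17 − (2/17)·302 = 104 and Ps = 643/7 + (1/7)·302 = 135.
Buyers' price falls by P* − Pb = 118 − 104 = 14; sellers' price rises by Ps − P* = 135 − 118 = 17.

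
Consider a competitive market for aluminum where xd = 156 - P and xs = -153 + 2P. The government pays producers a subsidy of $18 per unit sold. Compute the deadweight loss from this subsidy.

Deadweight loss = $108

Pre-subsidy: 156 - P = -153 + 2P gives P* = 103, x* = 53.
With the subsidy, sellers receive Ps = Pb + 18 for each unit, where Pb is the price buyers pay.
Supply in terms of Pb becomes xs = -153 + 2(Pb + 18) = -117 + 2Pb. Setting this equal to demand: 156 - Pb = -117 + 2Pb, so Pb = 91.
Sellers receive Ps = 91 + 18 = 109; x' = 156 − 1·91 = 65.
The subsidy expands output by 65 − 53 = 12 past the efficient level; on those units the gap between marginal cost and willingness to pay runs from 0 up to 18.
DWL = ½ × 18 × 12 = 108.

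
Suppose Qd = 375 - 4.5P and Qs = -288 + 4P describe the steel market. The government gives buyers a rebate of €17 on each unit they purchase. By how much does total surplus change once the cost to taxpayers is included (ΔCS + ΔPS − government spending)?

Net change in total surplus = -€306

Pre-subsidy: 375 - 4.5P = -288 + 4P gives P* = 78, Q* = 24.
With the rebate, buyers effectively pay Pb = Ps − 17, where Ps is the price sellers receive.
Demand in terms of Ps becomes Qd = 375 − 4.5(Ps − 17) = 451.5 - 4.5Ps. Setting this equal to supply: 451.5 - 4.5Ps = -288 + 4Ps, so Ps = 87.
Buyers pay Pb = 87 − 17 = 70; Q' = -288 + 4·87 = 60.
ΔCS = ½(24 + 60)(78 − 70) = 336; ΔPS = ½(24 + 60)(87 − 78) = 378.
Government spending = 17 × 60 = 1020.
Net change = 336 + 378 − 1020 = -306. The loss equals the DWL triangle ½·17·36.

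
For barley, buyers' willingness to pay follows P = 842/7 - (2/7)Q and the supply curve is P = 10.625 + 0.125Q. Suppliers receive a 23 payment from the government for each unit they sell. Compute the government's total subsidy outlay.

Government cost = 7429

Pre-subsidy: 842/7 - (2/7)Q = 10.625 + 0.125Q gives Q* = 267 and P* = 44.
With the subsidy, sellers receive Ps = Pb + 23 for each unit, where Pb is the price buyers pay.
On the curves, Pb = 842/7 - (2/7)Q and Ps = 10.625 + 0.125Q; the wedge Ps − Pb = 23 gives 10.625 + 0.125Q − (842/7 - (2/7)Q) = 23, so Q' = 323.
Then Pb = 842/7 − (2/7)·323 = 28 and Ps = 10.625 + 0.125·323 = 51.
Government outlay = subsidy × quantity = 23 × 323 = 7429.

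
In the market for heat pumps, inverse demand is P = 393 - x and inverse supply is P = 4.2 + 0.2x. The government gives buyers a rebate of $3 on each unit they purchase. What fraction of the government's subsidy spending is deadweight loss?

DWL / government spending = 5/1306

Pre-subsidy: 393 - x = 4.2 + 0.2x gives x* = 324 and P* = 69.
With the rebate, buyers effectively pay Pb = Ps − 3, where Ps is the price sellers receive.
On the curves, Pb = 393 - x and Ps = 4.2 + 0.2x; the wedge Ps − Pb = 3 gives 4.2 + 0.2x − (393 - x) = 3, so x' = 326.5.
Then Pb = 393 − 1·326.5 = 66.5 and Ps = 4.2 + 0.2·326.5 = 69.5.
ΔCS = ½(324 + 326.5)(69 − 66.5) = 813.125; ΔPS = ½(324 + 326.5)(69.5 − 69) = 162.625.
Government spending = 3 × 326.5 = 979.5.
DWL = ½ × 3 × (326.5 − 324) = 3.75; fraction = 3.75 / 979.5 = 5/1306.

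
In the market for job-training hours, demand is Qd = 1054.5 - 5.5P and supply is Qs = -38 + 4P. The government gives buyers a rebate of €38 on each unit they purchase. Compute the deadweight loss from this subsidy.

Deadweight loss = €1672

Pre-subsidy: 1054.5 - 5.5P = -38 + 4P gives P* = 115, Q* = 422.
With the rebate, buyers effectively pay Pb = Ps − 38, where Ps is the price sellers receive.
Demand in terms of Ps becomes Qd = 1054.5 − 5.5(Ps − 38) = 1263.5 - 5.5Ps. Setting this equal to supply: 1263.5 - 5.5Ps = -38 + 4Ps, so Ps = 137.
Buyers pay Pb = 137 − 38 = 99; Q' = -38 + 4·137 = 510.
The subsidy expands output by 510 − 422 = 88 past the efficient level; on those units the gap between marginal cost and willingness to pay runs from 0 up to 38.
DWL = ½ × 38 × 88 = 1672.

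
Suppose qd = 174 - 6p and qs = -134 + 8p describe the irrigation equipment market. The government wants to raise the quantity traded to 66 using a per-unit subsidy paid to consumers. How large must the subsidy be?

At q = 66, invert demand for the buyer price: pb = (174 − 66)/6 = 18; invert supply for the seller price: ps = (66 − (-134))/8 = 25.
The subsidy must fill the gap: s = ps − pb = 25 − 18 = 7.

Required subsidy s = 7 per unit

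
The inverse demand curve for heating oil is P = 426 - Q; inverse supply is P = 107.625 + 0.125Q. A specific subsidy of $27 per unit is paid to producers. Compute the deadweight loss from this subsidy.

Deadweight loss = $324

Pre-subsidy: 426 - Q = 107.625 + 0.125Q gives Q* = 283 and P* = 143.
With the subsidy, sellers receive Ps = Pb + 27 for each unit, where Pb is the price buyers pay.
On the curves, Pb = 426 - Q and Ps = 107.625 + 0.125Q; the wedge Ps − Pb = 27 gives 107.625 + 0.125Q − (426 - Q) = 27, so Q' = 307.
Then Pb = 426 − 1·307 = 119 and Ps = 107.625 + 0.125·307 = 146.
The subsidy expands output by 307 − 283 = 24 past the efficient level; on those units the gap between marginal cost and willingness to pay runs from 0 up to 27.
DWL = ½ × 27 × 24 = 324.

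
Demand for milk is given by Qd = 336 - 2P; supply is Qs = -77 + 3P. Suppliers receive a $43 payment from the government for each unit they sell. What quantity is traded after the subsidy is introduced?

Q' = 222.4

Pre-subsidy: 336 - 2P = -77 + 3P gives P* = 82.6, Q* = 170.8.
With the subsidy, sellers receive Ps = Pb + 43 for each unit, where Pb is the price buyers pay.
Supply in terms of Pb becomes Qs = -77 + 3(Pb + 43) = 52 + 3Pb. Setting this equal to demand: 336 - 2Pb = 52 + 3Pb, so Pb = 56.8.
Sellers receive Ps = 56.8 + 43 = 99.8; Q' = 336 − 2·56.8 = 222.4.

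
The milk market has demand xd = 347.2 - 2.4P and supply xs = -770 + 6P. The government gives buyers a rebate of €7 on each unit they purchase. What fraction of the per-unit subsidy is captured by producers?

Pre-subsidy: 347.2 - 2.4P = -770 + 6P gives P* = 133, x* = 28.
With the rebate, buyers effectively pay Pb = Ps − 7, where Ps is the price sellers receive.
Demand in terms of Ps becomes xd = 347.2 − 2.4(Ps − 7) = 364 - 2.4Ps. Setting this equal to supply: 364 - 2.4Ps = -770 + 6Ps, so Ps = 135.
Buyers pay Pb = 135 − 7 = 128; x' = -770 + 6·135 = 40.
Buyers' price falls by P* − Pb = 133 − 128 = 5; sellers' price rises by Ps − P* = 135 − 133 = 2.
So producers capture 2/7 = 2/7 of each unit of subsidy.

Producer share = 2/7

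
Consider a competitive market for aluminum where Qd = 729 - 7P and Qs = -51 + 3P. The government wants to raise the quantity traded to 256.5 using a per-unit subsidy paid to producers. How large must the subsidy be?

Required subsidy s = 35 per unit

At Q = 256.5, invert demand for the buyer price: Pb = (729 − 256.5)/7 = 67.5; invert supply for the seller price: Ps = (256.5 − (-51))/3 = 102.5.
The subsidy must fill the gap: s = Ps − Pb = 102.5 − 67.5 = 35.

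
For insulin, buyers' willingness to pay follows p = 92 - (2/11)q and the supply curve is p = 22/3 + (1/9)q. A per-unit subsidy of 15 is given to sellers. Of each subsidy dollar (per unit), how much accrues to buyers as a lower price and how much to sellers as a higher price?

Pre-subsidy: 92 - (2/11)q = 22/3 + (1/9)q gives q* = 8382/29 and p* = 1144/29.
With the subsidy, sellers receive ps = pb + 15 for each unit, where pb is the price buyers pay.
On the curves, pb = 92 - (2/11)q and ps = 22/3 + (1/9)q; the wedge ps − pb = 15 gives 22/3 + (1/9)q − (92 - (2/11)q) = 15, so q' = 9867/29.
Then pb = 92 − (2/11)·(9867/29) = 874/29 and ps = 22/3 + (1/9)·(9867/29) = 1309/29.
Buyers' price falls by p* − pb = 1144/29 − 874/29 = 270/29; sellers' price rises by ps − p* = 1309/29 − 1144/29 = 165/29.

Buyers gain 270/29 per unit; sellers gain 165/29 per unit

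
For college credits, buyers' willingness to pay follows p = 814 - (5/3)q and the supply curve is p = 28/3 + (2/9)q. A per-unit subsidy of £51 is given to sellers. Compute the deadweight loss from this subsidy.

Deadweight loss = £688.5

Pre-subsidy: 814 - (5/3)q = 28/3 + (2/9)q gives q* = 426 and p* = 104.
With the subsidy, sellers receive ps = pb + 51 for each unit, where pb is the price buyers pay.
On the curves, pb = 814 - (5/3)q and ps = 28/3 + (2/9)q; the wedge ps − pb = 51 gives 28/3 + (2/9)q − (814 - (5/3)q) = 51, so q' = 453.
Then pb = 814 − (5/3)·453 = 59 and ps = 28/3 + (2/9)·453 = 110.
The subsidy expands output by 453 − 426 = 27 past the efficient level; on those units the gap between marginal cost and willingness to pay runs from 0 up to 51.
DWL = ½ × 51 × 27 = 688.5.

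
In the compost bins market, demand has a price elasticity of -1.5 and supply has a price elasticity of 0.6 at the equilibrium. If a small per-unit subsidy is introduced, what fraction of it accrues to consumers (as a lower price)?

For a small subsidy around the equilibrium, the benefit split depends on the relative slopes, which at a point are proportional to the elasticities.
Buyer share = εs/(εs + |εd|) = 0.6/(0.6 + 1.5) = 2/7; seller share = |εd|/(εs + |εd|) = 5/7.

Consumer share = 2/7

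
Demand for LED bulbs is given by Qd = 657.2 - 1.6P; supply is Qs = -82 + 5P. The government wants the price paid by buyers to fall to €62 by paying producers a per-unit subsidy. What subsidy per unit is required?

At a buyer price of 62, quantity demanded is 657.2 − 1.6·62 = 558.
Sellers supply 558 only when they receive Ps with -82 + 5·Ps = 558, i.e. Ps = 128.
s = Ps − Pb = 128 − 62 = 66.

Required subsidy s = €66 per unit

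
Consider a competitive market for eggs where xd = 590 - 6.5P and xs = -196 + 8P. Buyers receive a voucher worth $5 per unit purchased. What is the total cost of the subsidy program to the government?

Pre-subsidy: 590 - 6.5P = -196 + 8P gives P* = 1572/29, x* = 6892/29.
With the rebate, buyers effectively pay Pb = Ps − 5, where Ps is the price sellers receive.
Demand in terms of Ps becomes xd = 590 − 6.5(Ps − 5) = 622.5 - 6.5Ps. Setting this equal to supply: 622.5 - 6.5Ps = -196 + 8Ps, so Ps = 1637/29.
Buyers pay Pb = 1637/29 − 5 = 1492/29; x' = -196 + 8·(1637/29) = 7412/29.
Government outlay = subsidy × quantity = 5 × 7412/29 = 37060/29.

Government cost = 37060/29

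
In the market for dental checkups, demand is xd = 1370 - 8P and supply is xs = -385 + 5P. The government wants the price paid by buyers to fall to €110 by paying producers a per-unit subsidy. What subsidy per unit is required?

Required subsidy s = €65 per unit

At a buyer price of 110, quantity demanded is 1370 − 8·110 = 490.
Sellers supply 490 only when they receive Ps with -385 + 5·Ps = 490, i.e. Ps = 175.
s = Ps − Pb = 175 − 110 = 65.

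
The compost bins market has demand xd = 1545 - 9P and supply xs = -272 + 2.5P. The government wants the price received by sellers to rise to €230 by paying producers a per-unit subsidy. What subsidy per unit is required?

At a seller price of 230, quantity supplied is -272 + 2.5·230 = 303.
Buyers absorb 303 only when they pay Pb with 1545 − 9·Pb = 303, i.e. Pb = 138.
s = Ps − Pb = 230 − 138 = 92.

Required subsidy s = €92 per unit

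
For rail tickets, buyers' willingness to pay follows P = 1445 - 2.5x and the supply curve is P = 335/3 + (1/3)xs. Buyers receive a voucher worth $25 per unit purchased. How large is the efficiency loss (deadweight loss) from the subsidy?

Deadweight loss = 1875/17

Pre-subsidy: 1445 - 2.5x = 335/3 + (1/3)x gives x* = 8000/17 and P* = 4565/17.
With the rebate, buyers effectively pay Pb = Ps − 25, where Ps is the price sellers receive.
On the curves, Pb = 1445 - 2.5x and Ps = 335/3 + (1/3)x; the wedge Ps − Pb = 25 gives 335/3 + (1/3)x − (1445 - 2.5x) = 25, so x' = 8150/17.
Then Pb = 1445 − 2.5·(8150/17) = 4190/17 and Ps = 335/3 + (1/3)·(8150/17) = 4615/17.
The subsidy expands output by 8150/17 − 8000/17 = 150/17 past the efficient level; on those units the gap between marginal cost and willingness to pay runs from 0 up to 25.
DWL = ½ × 25 × 150/17 = 1875/17.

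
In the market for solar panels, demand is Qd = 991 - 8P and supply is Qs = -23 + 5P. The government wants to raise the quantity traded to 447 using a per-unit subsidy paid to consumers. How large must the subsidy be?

At Q = 447, invert demand for the buyer price: Pb = (991 − 447)/8 = 68; invert supply for the seller price: Ps = (447 − (-23))/5 = 94.
The subsidy must fill the gap: s = Ps − Pb = 94 − 68 = 26.

Required subsidy s = 26 per unit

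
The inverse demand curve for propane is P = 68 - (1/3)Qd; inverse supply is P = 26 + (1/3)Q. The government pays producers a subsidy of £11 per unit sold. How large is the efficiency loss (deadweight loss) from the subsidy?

Pre-subsidy: 68 - (1/3)Q = 26 + (1/3)Q gives Q* = 63 and P* = 47.
With the subsidy, sellers receive Ps = Pb + 11 for each unit, where Pb is the price buyers pay.
On the curves, Pb = 68 - (1/3)Q and Ps = 26 + (1/3)Q; the wedge Ps − Pb = 11 gives 26 + (1/3)Q − (68 - (1/3)Q) = 11, so Q' = 79.5.
Then Pb = 68 − (1/3)·79.5 = 41.5 and Ps = 26 + (1/3)·79.5 = 52.5.
The subsidy expands output by 79.5 − 63 = 16.5 past the efficient level; on those units the gap between marginal cost and willingness to pay runs from 0 up to 11.
DWL = ½ × 11 × 16.5 = 90.75.

Deadweight loss = £90.75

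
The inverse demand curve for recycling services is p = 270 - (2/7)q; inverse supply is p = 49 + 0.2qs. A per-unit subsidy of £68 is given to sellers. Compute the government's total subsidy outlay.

Pre-subsidy: 270 - (2/7)q = 49 + 0.2q gives q* = 455 and p* = 140.
With the subsidy, sellers receive ps = pb + 68 for each unit, where pb is the price buyers pay.
On the curves, pb = 270 - (2/7)q and ps = 49 + 0.2q; the wedge ps − pb = 68 gives 49 + 0.2q − (270 - (2/7)q) = 68, so q' = 595.
Then pb = 270 − (2/7)·595 = 100 and ps = 49 + 0.2·595 = 168.
Government outlay = subsidy × quantity = 68 × 595 = 40460.

Government cost = £40460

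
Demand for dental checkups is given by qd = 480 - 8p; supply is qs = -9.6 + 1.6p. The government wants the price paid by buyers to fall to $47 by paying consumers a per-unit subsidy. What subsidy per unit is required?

At a buyer price of 47, quantity demanded is 480 − 8·47 = 104.
Sellers supply 104 only when they receive ps with -9.6 + 1.6·ps = 104, i.e. ps = 71.
s = ps − pb = 71 − 47 = 24.

Required subsidy s = $24 per unit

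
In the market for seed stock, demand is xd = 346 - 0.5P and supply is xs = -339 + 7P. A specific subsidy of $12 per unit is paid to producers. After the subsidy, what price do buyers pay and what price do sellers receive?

Pre-subsidy: 346 - 0.5P = -339 + 7P gives P* = 274/3, x* = 901/3.
With the subsidy, sellers receive Ps = Pb + 12 for each unit, where Pb is the price buyers pay.
Supply in terms of Pb becomes xs = -339 + 7(Pb + 12) = -255 + 7Pb. Setting this equal to demand: 346 - 0.5Pb = -255 + 7Pb, so Pb = 1202/15.
Sellers receive Ps = 1202/15 + 12 = 1382/15; x' = 346 − 0.5·(1202/15) = 4589/15.

Buyers pay 1202/15; sellers receive 1382/15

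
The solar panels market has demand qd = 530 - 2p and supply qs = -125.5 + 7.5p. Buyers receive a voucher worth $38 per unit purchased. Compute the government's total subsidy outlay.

Government cost = $17176

Pre-subsidy: 530 - 2p = -125.5 + 7.5p gives p* = 69, q* = 392.
With the rebate, buyers effectively pay pb = ps − 38, where ps is the price sellers receive.
Demand in terms of ps becomes qd = 530 − 2(ps − 38) = 606 - 2ps. Setting this equal to supply: 606 - 2ps = -125.5 + 7.5ps, so ps = 77.
Buyers pay pb = 77 − 38 = 39; q' = -125.5 + 7.5·77 = 452.
Government outlay = subsidy × quantity = 38 × 452 = 17176.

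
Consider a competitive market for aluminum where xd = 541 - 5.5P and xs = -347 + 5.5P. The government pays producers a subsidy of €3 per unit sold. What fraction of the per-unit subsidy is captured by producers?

Pre-subsidy: 541 - 5.5P = -347 + 5.5P gives P* = 888/11, x* = 97.
With the subsidy, sellers receive Ps = Pb + 3 for each unit, where Pb is the price buyers pay.
Supply in terms of Pb becomes xs = -347 + 5.5(Pb + 3) = -330.5 + 5.5Pb. Setting this equal to demand: 541 - 5.5Pb = -330.5 + 5.5Pb, so Pb = 1743/22.
Sellers receive Ps = 1743/22 + 3 = 1809/22; x' = 541 − 5.5·(1743/22) = 105.25.
Buyers' price falls by P* − Pb = 888/11 − 1743/22 = 1.5; sellers' price rises by Ps − P* = 1809/22 − 888/11 = 1.5.
So producers capture 1.5/3 = 0.5 of each unit of subsidy.

Producer share = 0.5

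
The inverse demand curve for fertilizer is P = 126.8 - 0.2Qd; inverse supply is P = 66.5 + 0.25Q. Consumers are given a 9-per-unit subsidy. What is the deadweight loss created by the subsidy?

Pre-subsidy: 126.8 - 0.2Q = 66.5 + 0.25Q gives Q* = 134 and P* = 100.
With the rebate, buyers effectively pay Pb = Ps − 9, where Ps is the price sellers receive.
On the curves, Pb = 126.8 - 0.2Q and Ps = 66.5 + 0.25Q; the wedge Ps − Pb = 9 gives 66.5 + 0.25Q − (126.8 - 0.2Q) = 9, so Q' = 154.
Then Pb = 126.8 − 0.2·154 = 96 and Ps = 66.5 + 0.25·154 = 105.
The subsidy expands output by 154 − 134 = 20 past the efficient level; on those units the gap between marginal cost and willingness to pay runs from 0 up to 9.
DWL = ½ × 9 × 20 = 90.

Deadweight loss = 90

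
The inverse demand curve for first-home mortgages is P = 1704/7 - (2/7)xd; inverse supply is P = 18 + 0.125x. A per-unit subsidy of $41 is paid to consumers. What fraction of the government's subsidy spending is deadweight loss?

Pre-subsidy: 1704/7 - (2/7)x = 18 + 0.125x gives x* = 12624/23 and P* = 1992/23.
With the rebate, buyers effectively pay Pb = Ps − 41, where Ps is the price sellers receive.
On the curves, Pb = 1704/7 - (2/7)x and Ps = 18 + 0.125x; the wedge Ps − Pb = 41 gives 18 + 0.125x − (1704/7 - (2/7)x) = 41, so x' = 14920/23.
Then Pb = 1704/7 − (2/7)·(14920/23) = 1336/23 and Ps = 18 + 0.125·(14920/23) = 2279/23.
ΔCS = ½(12624/23 + 14920/23)(1992/23 − 1336/23) = 9034432/529; ΔPS = ½(12624/23 + 14920/23)(2279/23 − 1992/23) = 3952564/529.
Government spending = 41 × 14920/23 = 611720/23.
DWL = ½ × 41 × (14920/23 − 12624/23) = 47068/23; fraction = (47068/23) / (611720/23) = 287/3730.

DWL / government spending = 287/3730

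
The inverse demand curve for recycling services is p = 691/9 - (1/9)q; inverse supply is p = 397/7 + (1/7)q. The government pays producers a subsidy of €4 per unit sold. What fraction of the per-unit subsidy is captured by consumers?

Consumer share = 0.4375

Pre-subsidy: 691/9 - (1/9)q = 397/7 + (1/7)q gives q* = 79 and p* = 68.
With the subsidy, sellers receive ps = pb + 4 for each unit, where pb is the price buyers pay.
On the curves, pb = 691/9 - (1/9)q and ps = 397/7 + (1/7)q; the wedge ps − pb = 4 gives 397/7 + (1/7)q − (691/9 - (1/9)q) = 4, so q' = 94.75.
Then pb = 691/9 − (1/9)·94.75 = 66.25 and ps = 397/7 + (1/7)·94.75 = 70.25.
Buyers' price falls by p* − pb = 68 − 66.25 = 1.75; sellers' price rises by ps − p* = 70.25 − 68 = 2.25.
So consumers capture 1.75/4 = 0.4375 of each unit of subsidy.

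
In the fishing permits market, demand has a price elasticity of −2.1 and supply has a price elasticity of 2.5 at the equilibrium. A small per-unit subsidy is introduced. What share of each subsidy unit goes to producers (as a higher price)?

Producer share = 21/46

For a small subsidy around the equilibrium, the benefit split depends on the relative slopes, which at a point are proportional to the elasticities.
Buyer share = εs/(εs + |εd|) = 2.5/(2.5 + 2.1) = 25/46; seller share = |εd|/(εs + |εd|) = 21/46.
So producers capture 21/46 of the subsidy.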